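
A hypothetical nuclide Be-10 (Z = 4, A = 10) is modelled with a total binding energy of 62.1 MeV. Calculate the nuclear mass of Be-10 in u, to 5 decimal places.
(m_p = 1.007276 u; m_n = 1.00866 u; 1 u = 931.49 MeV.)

10.01440 u

Mass defect = 62.1 MeV / (931.49 MeV/u) = 0.0666674 u
Constituent mass = 4(1.007276) + 6(1.00866) = 10.081064 u
Nuclear mass = 10.081064 − 0.0666674 = 10.0143966 u ≈ 10.01440 u (to 5 decimal places)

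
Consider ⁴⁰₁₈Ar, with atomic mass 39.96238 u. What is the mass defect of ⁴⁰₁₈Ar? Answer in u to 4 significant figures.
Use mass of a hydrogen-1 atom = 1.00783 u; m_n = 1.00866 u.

Mass of separated nucleons = 18(1.00783) + 22(1.00866) = 18.14094 + 22.19052 = 40.33146 u
The mass defect is 40.33146 − 39.96238 = 0.36908 u.

0.3691 u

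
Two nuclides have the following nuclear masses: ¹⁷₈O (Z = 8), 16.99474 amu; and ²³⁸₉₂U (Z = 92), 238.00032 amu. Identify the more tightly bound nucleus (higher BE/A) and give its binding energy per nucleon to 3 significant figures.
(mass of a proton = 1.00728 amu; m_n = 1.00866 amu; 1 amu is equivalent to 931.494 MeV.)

¹⁷₈O: Σm = 8(1.00728) + 9(1.00866) = 17.13618 amu; Δm = 0.14144 amu; E_B = 131.75 MeV; E_B/A = 7.750 MeV
²³⁸₉₂U: Σm = 92(1.00728) + 146(1.00866) = 239.93412 amu; Δm = 1.93380 amu; E_B = 1801.32 MeV; E_B/A = 7.569 MeV
¹⁷₈O has the higher binding energy per nucleon, so it is the more tightly bound nucleus.

¹⁷₈O; 7.75 MeV/nucleon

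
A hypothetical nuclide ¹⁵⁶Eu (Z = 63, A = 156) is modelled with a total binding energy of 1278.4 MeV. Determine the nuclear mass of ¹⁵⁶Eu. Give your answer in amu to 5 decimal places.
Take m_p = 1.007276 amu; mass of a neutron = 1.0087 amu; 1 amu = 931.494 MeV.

155.89507 amu

Mass defect = 1278.4 MeV / (931.494 MeV/amu) = 1.3724189 amu
Constituent mass = 63(1.007276) + 93(1.0087) = 157.267488 amu
Nuclear mass = 157.267488 − 1.3724189 = 155.8950691 amu ≈ 155.89507 amu (to 5 decimal places)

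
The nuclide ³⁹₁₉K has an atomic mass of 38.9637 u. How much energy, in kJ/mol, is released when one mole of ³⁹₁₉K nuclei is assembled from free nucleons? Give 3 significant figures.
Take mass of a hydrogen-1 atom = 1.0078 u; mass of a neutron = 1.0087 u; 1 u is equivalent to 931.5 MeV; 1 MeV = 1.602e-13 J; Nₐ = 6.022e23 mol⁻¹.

3.22e+10 kJ/mol

With 19 protons and 20 neutrons (A = 39):
Mass of separated nucleons = 19(1.0078) + 20(1.0087) = 19.1482 + 20.1740 = 39.3222 u
Δm = 39.3222 − 38.9637 = 0.3585 u
E_B = 0.3585 × 931.5 = 333.943 MeV
Per nucleus in joules: 333.943 MeV × 1.602e-13 J/MeV = 5.3498e-11 J
Per mole: 5.3498e-11 J × 6.022e23 mol⁻¹ = 3.2216e+13 J/mol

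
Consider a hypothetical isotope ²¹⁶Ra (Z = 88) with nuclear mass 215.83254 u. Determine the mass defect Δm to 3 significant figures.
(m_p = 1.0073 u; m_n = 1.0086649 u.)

Total constituent mass: 88 × 1.0073 + 128 × 1.0086649 = 217.7515072 u
Mass defect Δm = 217.7515072 − 215.83254 = 1.9189672 u

1.92 u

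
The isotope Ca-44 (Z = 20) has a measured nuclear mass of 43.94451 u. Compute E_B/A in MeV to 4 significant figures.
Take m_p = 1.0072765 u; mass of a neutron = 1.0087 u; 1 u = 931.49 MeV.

8.676 MeV/nucleon

The nucleus contains 20 protons and 44 − 20 = 24 neutrons.
Total constituent mass: 20 × 1.0072765 + 24 × 1.0087 = 44.3543300 u
Mass defect Δm = 44.3543300 − 43.94451 = 0.4098200 u
Converting to energy: 0.4098200 u × 931.49 MeV/u = 381.743 MeV
BE/A = 381.743 MeV / 44 = 8.676 MeV/nucleon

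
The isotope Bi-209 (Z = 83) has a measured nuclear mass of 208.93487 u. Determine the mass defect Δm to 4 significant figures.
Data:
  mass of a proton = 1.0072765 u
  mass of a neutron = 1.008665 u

1.761 u

Total constituent mass: 83 × 1.0072765 + 126 × 1.008665 = 210.6957395 u
The mass defect is 210.6957395 − 208.93487 = 1.7608695 u.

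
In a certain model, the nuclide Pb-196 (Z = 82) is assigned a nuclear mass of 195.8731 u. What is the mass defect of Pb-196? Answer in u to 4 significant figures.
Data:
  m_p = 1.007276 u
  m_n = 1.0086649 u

1.711 u

Σm = 82·m_p + 114·m_n = 82.596632 + 114.9877986 = 197.5844306 u
Δm = 197.5844306 − 195.8731 = 1.7113306 u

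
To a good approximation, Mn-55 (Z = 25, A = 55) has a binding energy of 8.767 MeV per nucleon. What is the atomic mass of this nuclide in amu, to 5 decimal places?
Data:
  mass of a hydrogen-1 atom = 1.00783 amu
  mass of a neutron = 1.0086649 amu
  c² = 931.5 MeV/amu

Total binding energy = 55 × 8.767 = 482.185 MeV
Mass defect = 482.185 MeV / (931.5 MeV/amu) = 0.5176436 amu
Constituent mass = 25(1.00783) + 30(1.0086649) = 55.4556970 amu
Atomic mass = 55.4556970 − 0.5176436 = 54.9380534 amu ≈ 54.93805 amu (to 5 decimal places)

54.93805 amu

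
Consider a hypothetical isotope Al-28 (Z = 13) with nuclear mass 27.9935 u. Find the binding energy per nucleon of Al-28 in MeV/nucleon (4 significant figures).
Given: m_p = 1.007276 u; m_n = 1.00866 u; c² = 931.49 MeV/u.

The nucleus contains 13 protons and 28 − 13 = 15 neutrons.
Total constituent mass: 13 × 1.007276 + 15 × 1.00866 = 28.224488 u
Mass defect Δm = 28.224488 − 27.9935 = 0.230988 u
Binding energy = Δm·c² = 0.230988 × 931.49 MeV/u = 215.163 MeV
Per nucleon: 215.163 / 28 = 7.684 MeV

7.684 MeV/nucleon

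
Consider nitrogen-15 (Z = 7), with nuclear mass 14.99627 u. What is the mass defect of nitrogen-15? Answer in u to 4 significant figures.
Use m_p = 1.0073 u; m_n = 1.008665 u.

Z = 7, so N = A − Z = 15 − 7 = 8.
Σm = 7·m_p + 8·m_n = 7.0511 + 8.069320 = 15.120420 u
Mass defect Δm = 15.120420 − 14.99627 = 0.124150 u

0.1242 u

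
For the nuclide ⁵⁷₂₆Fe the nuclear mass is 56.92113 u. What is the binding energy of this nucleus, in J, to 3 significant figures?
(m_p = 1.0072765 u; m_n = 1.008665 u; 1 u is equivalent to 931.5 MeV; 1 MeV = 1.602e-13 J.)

8.01e-11 J

With 26 protons and 31 neutrons (A = 57):
Mass of separated nucleons = 26(1.0072765) + 31(1.008665) = 26.1891890 + 31.268615 = 57.4578040 u
Δm = 57.4578040 − 56.92113 = 0.5366740 u
E_B = 0.5366740 × 931.5 = 499.912 MeV
In joules: 499.912 MeV × 1.602e-13 J/MeV = 8.0086e-11 J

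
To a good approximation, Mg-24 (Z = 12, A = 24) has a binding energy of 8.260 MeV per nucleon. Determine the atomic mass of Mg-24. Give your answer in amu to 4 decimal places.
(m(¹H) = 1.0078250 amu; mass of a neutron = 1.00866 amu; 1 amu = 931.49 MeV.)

23.9850 amu

Total binding energy = 24 × 8.260 = 198.240 MeV
Mass defect = 198.240 MeV / (931.49 MeV/amu) = 0.212820 amu
Constituent mass = 12(1.0078250) + 12(1.00866) = 24.1978200 amu
Atomic mass = 24.1978200 − 0.212820 = 23.9850000 amu ≈ 23.9850 amu (to 4 decimal places)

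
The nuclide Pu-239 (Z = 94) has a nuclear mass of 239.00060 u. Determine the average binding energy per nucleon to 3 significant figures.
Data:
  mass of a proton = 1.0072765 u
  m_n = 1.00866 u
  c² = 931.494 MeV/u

With 94 protons and 145 neutrons (A = 239):
Mass of separated nucleons = 94(1.0072765) + 145(1.00866) = 94.6839910 + 146.25570 = 240.9396910 u
Δm = 240.9396910 − 239.00060 = 1.9390910 u
Converting to energy: 1.9390910 u × 931.494 MeV/u = 1806.25 MeV
Dividing by A = 239 gives 7.558 MeV per nucleon.

7.56 MeV/nucleon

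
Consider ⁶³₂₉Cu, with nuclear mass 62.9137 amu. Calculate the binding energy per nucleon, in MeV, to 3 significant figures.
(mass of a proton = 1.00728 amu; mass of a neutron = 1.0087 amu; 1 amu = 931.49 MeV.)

The nucleus contains 29 protons and 63 − 29 = 34 neutrons.
Total constituent mass: 29 × 1.00728 + 34 × 1.0087 = 63.50692 amu
The mass defect is 63.50692 − 62.9137 = 0.59322 amu.
E_B = 0.59322 × 931.49 = 552.578 MeV
Per nucleon: 552.578 / 63 = 8.771 MeV

8.77 MeV/nucleon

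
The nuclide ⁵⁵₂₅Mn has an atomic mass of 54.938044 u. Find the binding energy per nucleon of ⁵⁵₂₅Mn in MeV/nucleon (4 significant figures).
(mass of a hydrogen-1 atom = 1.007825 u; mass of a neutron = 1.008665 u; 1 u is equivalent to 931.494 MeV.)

Mass of separated nucleons = 25(1.007825) + 30(1.008665) = 25.195625 + 30.259950 = 55.455575 u
The mass defect is 55.455575 − 54.938044 = 0.517531 u.
Binding energy = Δm·c² = 0.517531 × 931.494 MeV/u = 482.077 MeV
Dividing by A = 55 gives 8.765 MeV per nucleon.

8.765 MeV/nucleon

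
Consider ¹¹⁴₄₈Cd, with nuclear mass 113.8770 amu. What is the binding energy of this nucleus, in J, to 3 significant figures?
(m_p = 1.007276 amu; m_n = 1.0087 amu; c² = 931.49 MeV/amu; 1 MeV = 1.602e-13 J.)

1.56e-10 J

Total constituent mass: 48 × 1.007276 + 66 × 1.0087 = 114.923448 amu
Δm = 114.923448 − 113.8770 = 1.046448 amu
Binding energy = Δm·c² = 1.046448 × 931.49 MeV/amu = 974.756 MeV
In joules: 974.756 MeV × 1.602e-13 J/MeV = 1.5616e-10 J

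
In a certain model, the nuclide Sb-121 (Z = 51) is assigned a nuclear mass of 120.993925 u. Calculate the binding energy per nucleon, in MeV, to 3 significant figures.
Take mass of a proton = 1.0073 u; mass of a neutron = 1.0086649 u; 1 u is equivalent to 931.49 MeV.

7.58 MeV/nucleon

Total constituent mass: 51 × 1.0073 + 70 × 1.0086649 = 121.9788430 u
Mass defect Δm = 121.9788430 − 120.993925 = 0.9849180 u
Binding energy = Δm·c² = 0.9849180 × 931.49 MeV/u = 917.441 MeV
BE/A = 917.441 MeV / 121 = 7.582 MeV/nucleon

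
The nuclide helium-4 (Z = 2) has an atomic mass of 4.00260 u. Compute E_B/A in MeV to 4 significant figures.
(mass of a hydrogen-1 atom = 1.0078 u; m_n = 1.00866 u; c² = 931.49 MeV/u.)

Z = 2, so N = A − Z = 4 − 2 = 2.
Total constituent mass: 2 × 1.0078 + 2 × 1.00866 = 4.03292 u
The mass defect is 4.03292 − 4.00260 = 0.03032 u.
Converting to energy: 0.03032 u × 931.49 MeV/u = 28.2428 MeV
BE/A = 28.2428 MeV / 4 = 7.061 MeV/nucleon

7.061 MeV/nucleon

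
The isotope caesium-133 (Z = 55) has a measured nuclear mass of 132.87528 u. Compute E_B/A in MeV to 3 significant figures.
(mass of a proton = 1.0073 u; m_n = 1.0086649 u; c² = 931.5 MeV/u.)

8.42 MeV/nucleon

With 55 protons and 78 neutrons (A = 133):
Mass of separated nucleons = 55(1.0073) + 78(1.0086649) = 55.4015 + 78.6758622 = 134.0773622 u
Mass defect Δm = 134.0773622 − 132.87528 = 1.2020822 u
Converting to energy: 1.2020822 u × 931.5 MeV/u = 1119.74 MeV
Dividing by A = 133 gives 8.419 MeV per nucleon.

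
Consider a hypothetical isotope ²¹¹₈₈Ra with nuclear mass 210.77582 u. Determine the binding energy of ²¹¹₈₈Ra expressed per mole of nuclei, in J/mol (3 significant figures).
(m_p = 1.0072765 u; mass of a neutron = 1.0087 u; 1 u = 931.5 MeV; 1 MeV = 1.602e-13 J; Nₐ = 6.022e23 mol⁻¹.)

1.74e+14 J/mol

Σm = 88·m_p + 123·m_n = 88.6403320 + 124.0701 = 212.7104320 u
Δm = 212.7104320 − 210.77582 = 1.9346120 u
Binding energy = Δm·c² = 1.9346120 × 931.5 MeV/u = 1802.09 MeV
Per nucleus in joules: 1802.09 MeV × 1.602e-13 J/MeV = 2.8869e-10 J
Per mole: 2.8869e-10 J × 6.022e23 mol⁻¹ = 1.7385e+14 J/mol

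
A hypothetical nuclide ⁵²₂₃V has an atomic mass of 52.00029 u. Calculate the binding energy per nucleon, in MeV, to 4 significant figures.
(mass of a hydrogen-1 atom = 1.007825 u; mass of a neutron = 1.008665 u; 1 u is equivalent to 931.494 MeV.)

Z = 23, so N = A − Z = 52 − 23 = 29.
Total constituent mass: 23 × 1.007825 + 29 × 1.008665 = 52.431260 u
Δm = 52.431260 − 52.00029 = 0.430970 u
Binding energy = Δm·c² = 0.430970 × 931.494 MeV/u = 401.446 MeV
Per nucleon: 401.446 / 52 = 7.720 MeV

7.720 MeV/nucleon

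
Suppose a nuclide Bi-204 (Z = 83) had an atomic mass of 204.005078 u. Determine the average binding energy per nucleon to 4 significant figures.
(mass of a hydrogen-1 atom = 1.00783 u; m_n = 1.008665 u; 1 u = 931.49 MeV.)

Σm = 83·m(¹H) + 121·m_n = 83.64989 + 122.048465 = 205.698355 u
Mass defect Δm = 205.698355 − 204.005078 = 1.693277 u
Converting to energy: 1.693277 u × 931.49 MeV/u = 1577.27 MeV
Per nucleon: 1577.27 / 204 = 7.732 MeV

7.732 MeV/nucleon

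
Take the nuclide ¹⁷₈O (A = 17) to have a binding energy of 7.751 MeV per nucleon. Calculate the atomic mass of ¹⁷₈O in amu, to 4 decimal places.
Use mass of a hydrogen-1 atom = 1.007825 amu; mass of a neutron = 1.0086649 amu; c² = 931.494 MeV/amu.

16.9991 amu

Total binding energy = 17 × 7.751 = 131.767 MeV
Mass defect = 131.767 MeV / (931.494 MeV/amu) = 0.141458 amu
Constituent mass = 8(1.007825) + 9(1.0086649) = 17.1405841 amu
Atomic mass = 17.1405841 − 0.141458 = 16.9991261 amu ≈ 16.9991 amu (to 4 decimal places)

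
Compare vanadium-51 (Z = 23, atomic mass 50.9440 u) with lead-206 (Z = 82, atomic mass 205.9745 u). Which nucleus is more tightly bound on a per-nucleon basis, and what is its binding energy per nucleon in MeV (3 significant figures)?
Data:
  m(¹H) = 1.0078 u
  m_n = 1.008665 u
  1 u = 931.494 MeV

vanadium-51: Σm = 23(1.0078) + 28(1.008665) = 51.422020 u; Δm = 0.478020 u; E_B = 445.27 MeV; E_B/A = 8.731 MeV
lead-206: Σm = 82(1.0078) + 124(1.008665) = 207.714060 u; Δm = 1.739560 u; E_B = 1620.4 MeV; E_B/A = 7.866 MeV
vanadium-51 has the higher binding energy per nucleon, so it is the more tightly bound nucleus.

vanadium-51; 8.73 MeV/nucleon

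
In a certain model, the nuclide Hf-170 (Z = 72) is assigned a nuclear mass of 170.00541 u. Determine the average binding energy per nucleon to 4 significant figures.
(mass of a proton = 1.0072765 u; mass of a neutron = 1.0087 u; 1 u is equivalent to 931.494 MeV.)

7.513 MeV/nucleon

Z = 72, so N = A − Z = 170 − 72 = 98.
Total constituent mass: 72 × 1.0072765 + 98 × 1.0087 = 171.3765080 u
Mass defect Δm = 171.3765080 − 170.00541 = 1.3710980 u
E_B = 1.3710980 × 931.494 = 1277.17 MeV
Per nucleon: 1277.17 / 170 = 7.513 MeV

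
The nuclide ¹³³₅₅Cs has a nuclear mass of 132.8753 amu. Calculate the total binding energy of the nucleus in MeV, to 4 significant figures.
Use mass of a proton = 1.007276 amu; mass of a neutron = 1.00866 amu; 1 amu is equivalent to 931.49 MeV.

1118 MeV

Total constituent mass: 55 × 1.007276 + 78 × 1.00866 = 134.075660 amu
The mass defect is 134.075660 − 132.8753 = 1.200360 amu.
E_B = 1.200360 × 931.49 = 1118.12 MeV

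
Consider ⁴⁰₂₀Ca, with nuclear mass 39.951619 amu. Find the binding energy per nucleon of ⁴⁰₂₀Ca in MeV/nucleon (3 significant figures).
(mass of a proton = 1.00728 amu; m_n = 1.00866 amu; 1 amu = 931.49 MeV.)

8.55 MeV/nucleon

The nucleus contains 20 protons and 40 − 20 = 20 neutrons.
Σm = 20·m_p + 20·m_n = 20.14560 + 20.17320 = 40.31880 amu
The mass defect is 40.31880 − 39.951619 = 0.367181 amu.
Binding energy = Δm·c² = 0.367181 × 931.49 MeV/amu = 342.025 MeV
Dividing by A = 40 gives 8.551 MeV per nucleon.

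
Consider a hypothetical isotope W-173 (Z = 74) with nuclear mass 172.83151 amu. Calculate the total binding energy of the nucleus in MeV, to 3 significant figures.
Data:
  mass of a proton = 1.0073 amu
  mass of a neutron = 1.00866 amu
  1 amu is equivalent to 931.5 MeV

1460 MeV

Z = 74, so N = A − Z = 173 − 74 = 99.
Σm = 74·m_p + 99·m_n = 74.5402 + 99.85734 = 174.39754 amu
The mass defect is 174.39754 − 172.83151 = 1.56603 amu.
E_B = 1.56603 × 931.5 = 1458.76 MeV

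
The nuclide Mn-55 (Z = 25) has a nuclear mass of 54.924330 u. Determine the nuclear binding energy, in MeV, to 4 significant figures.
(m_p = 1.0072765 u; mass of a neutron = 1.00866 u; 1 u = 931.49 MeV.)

The nucleus contains 25 protons and 55 − 25 = 30 neutrons.
Σm = 25·m_p + 30·m_n = 25.1819125 + 30.25980 = 55.4417125 u
Δm = 55.4417125 − 54.924330 = 0.5173825 u
Converting to energy: 0.5173825 u × 931.49 MeV/u = 481.937 MeV

481.9 MeV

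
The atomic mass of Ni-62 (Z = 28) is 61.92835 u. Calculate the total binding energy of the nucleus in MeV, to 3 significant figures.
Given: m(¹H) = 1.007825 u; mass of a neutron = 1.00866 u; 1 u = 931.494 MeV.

The nucleus contains 28 protons and 62 − 28 = 34 neutrons.
Σm = 28·m(¹H) + 34·m_n = 28.219100 + 34.29444 = 62.513540 u
The mass defect is 62.513540 − 61.92835 = 0.585190 u.
Binding energy = Δm·c² = 0.585190 × 931.494 MeV/u = 545.101 MeV

545 MeV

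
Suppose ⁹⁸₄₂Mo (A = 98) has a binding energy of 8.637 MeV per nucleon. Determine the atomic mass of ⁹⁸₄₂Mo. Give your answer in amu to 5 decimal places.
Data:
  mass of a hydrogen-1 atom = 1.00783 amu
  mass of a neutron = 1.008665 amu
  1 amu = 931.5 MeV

97.90543 amu

Total binding energy = 98 × 8.637 = 846.426 MeV
Mass defect = 846.426 MeV / (931.5 MeV/amu) = 0.9086699 amu
Constituent mass = 42(1.00783) + 56(1.008665) = 98.814100 amu
Atomic mass = 98.814100 − 0.9086699 = 97.9054301 amu ≈ 97.90543 amu (to 5 decimal places)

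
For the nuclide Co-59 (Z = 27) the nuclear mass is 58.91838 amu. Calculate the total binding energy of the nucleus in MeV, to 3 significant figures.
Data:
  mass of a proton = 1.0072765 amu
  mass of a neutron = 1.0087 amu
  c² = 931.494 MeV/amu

518 MeV

Σm = 27·m_p + 32·m_n = 27.1964655 + 32.2784 = 59.4748655 amu
The mass defect is 59.4748655 − 58.91838 = 0.5564855 amu.
E_B = 0.5564855 × 931.494 = 518.363 MeV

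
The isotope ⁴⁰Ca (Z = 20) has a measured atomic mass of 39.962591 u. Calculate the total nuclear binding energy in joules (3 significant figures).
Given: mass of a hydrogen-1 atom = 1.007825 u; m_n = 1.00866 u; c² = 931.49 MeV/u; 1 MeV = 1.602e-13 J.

Mass of separated nucleons = 20(1.007825) + 20(1.00866) = 20.156500 + 20.17320 = 40.329700 u
Δm = 40.329700 − 39.962591 = 0.367109 u
E_B = 0.367109 × 931.49 = 341.958 MeV
In joules: 341.958 MeV × 1.602e-13 J/MeV = 5.4782e-11 J

5.48e-11 J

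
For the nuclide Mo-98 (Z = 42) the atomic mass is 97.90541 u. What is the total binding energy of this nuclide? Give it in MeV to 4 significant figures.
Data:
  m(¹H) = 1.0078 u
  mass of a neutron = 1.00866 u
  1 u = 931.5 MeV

Mass of separated nucleons = 42(1.0078) + 56(1.00866) = 42.3276 + 56.48496 = 98.81256 u
Mass defect Δm = 98.81256 − 97.90541 = 0.90715 u
Converting to energy: 0.90715 u × 931.5 MeV/u = 845.010 MeV

845.0 MeV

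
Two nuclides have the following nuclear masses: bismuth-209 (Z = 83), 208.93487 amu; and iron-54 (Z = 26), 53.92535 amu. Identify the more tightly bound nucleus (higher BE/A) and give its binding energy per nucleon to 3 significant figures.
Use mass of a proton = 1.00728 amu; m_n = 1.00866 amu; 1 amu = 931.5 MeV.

bismuth-209: Σm = 83(1.00728) + 126(1.00866) = 210.69540 amu; Δm = 1.76053 amu; E_B = 1639.93 MeV; E_B/A = 7.847 MeV
iron-54: Σm = 26(1.00728) + 28(1.00866) = 54.43176 amu; Δm = 0.50641 amu; E_B = 471.72 MeV; E_B/A = 8.736 MeV
iron-54 has the higher binding energy per nucleon, so it is the more tightly bound nucleus.

iron-54; 8.74 MeV/nucleon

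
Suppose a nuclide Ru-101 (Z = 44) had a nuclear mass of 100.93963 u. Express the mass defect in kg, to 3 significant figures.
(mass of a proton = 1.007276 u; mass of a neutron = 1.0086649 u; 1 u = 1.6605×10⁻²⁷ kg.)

Total constituent mass: 44 × 1.007276 + 57 × 1.0086649 = 101.8140433 u
Δm = 101.8140433 − 100.93963 = 0.8744133 u
In SI units: 0.8744133 u × 1.6605×10⁻²⁷ kg/u = 1.4520e-27 kg

1.45e-27 kg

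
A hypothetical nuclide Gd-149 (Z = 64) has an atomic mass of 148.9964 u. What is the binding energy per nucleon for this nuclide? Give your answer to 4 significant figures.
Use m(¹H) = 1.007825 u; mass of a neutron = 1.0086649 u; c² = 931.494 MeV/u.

7.758 MeV/nucleon

Total constituent mass: 64 × 1.007825 + 85 × 1.0086649 = 150.2373165 u
The mass defect is 150.2373165 − 148.9964 = 1.2409165 u.
E_B = 1.2409165 × 931.494 = 1155.91 MeV
Per nucleon: 1155.91 / 149 = 7.758 MeV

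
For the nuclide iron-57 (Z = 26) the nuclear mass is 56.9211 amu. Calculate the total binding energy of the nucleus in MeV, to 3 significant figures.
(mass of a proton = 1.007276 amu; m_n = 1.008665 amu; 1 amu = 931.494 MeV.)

The nucleus contains 26 protons and 57 − 26 = 31 neutrons.
Total constituent mass: 26 × 1.007276 + 31 × 1.008665 = 57.457791 amu
Mass defect Δm = 57.457791 − 56.9211 = 0.536691 amu
Binding energy = Δm·c² = 0.536691 × 931.494 MeV/amu = 499.924 MeV

500 MeV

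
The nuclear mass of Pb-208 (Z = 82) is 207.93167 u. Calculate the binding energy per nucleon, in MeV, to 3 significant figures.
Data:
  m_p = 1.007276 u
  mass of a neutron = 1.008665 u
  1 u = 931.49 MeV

7.87 MeV/nucleon

Total constituent mass: 82 × 1.007276 + 126 × 1.008665 = 209.688422 u
The mass defect is 209.688422 − 207.93167 = 1.756752 u.
Binding energy = Δm·c² = 1.756752 × 931.49 MeV/u = 1636.40 MeV
BE/A = 1636.40 MeV / 208 = 7.867 MeV/nucleon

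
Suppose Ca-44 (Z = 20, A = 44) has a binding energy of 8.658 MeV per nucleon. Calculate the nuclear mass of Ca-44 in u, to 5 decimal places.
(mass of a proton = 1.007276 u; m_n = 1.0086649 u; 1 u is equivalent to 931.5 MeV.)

43.94451 u

Total binding energy = 44 × 8.658 = 380.952 MeV
Mass defect = 380.952 MeV / (931.5 MeV/u) = 0.4089662 u
Constituent mass = 20(1.007276) + 24(1.0086649) = 44.3534776 u
Nuclear mass = 44.3534776 − 0.4089662 = 43.9445114 u ≈ 43.94451 u (to 5 decimal places)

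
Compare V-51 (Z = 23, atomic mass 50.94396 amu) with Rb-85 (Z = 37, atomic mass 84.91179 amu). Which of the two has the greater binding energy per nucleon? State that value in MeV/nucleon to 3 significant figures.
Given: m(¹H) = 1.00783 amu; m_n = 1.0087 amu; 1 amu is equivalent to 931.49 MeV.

V-51; 8.76 MeV/nucleon

V-51: Σm = 23(1.00783) + 28(1.0087) = 51.42369 amu; Δm = 0.47973 amu; E_B = 446.86 MeV; E_B/A = 8.762 MeV
Rb-85: Σm = 37(1.00783) + 48(1.0087) = 85.70731 amu; Δm = 0.79552 amu; E_B = 741.02 MeV; E_B/A = 8.718 MeV
V-51 has the higher binding energy per nucleon, so it is the more tightly bound nucleus.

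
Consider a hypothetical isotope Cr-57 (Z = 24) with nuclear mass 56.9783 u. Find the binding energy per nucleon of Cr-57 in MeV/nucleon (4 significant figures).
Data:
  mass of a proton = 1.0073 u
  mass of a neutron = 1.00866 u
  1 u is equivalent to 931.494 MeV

With 24 protons and 33 neutrons (A = 57):
Total constituent mass: 24 × 1.0073 + 33 × 1.00866 = 57.46098 u
Δm = 57.46098 − 56.9783 = 0.48268 u
Converting to energy: 0.48268 u × 931.494 MeV/u = 449.614 MeV
Per nucleon: 449.614 / 57 = 7.888 MeV

7.888 MeV/nucleon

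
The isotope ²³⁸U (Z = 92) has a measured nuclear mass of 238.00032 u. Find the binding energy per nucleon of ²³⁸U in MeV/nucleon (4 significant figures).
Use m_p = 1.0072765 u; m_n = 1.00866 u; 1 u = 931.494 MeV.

7.567 MeV/nucleon

Mass of separated nucleons = 92(1.0072765) + 146(1.00866) = 92.6694380 + 147.26436 = 239.9337980 u
Δm = 239.9337980 − 238.00032 = 1.9334780 u
Binding energy = Δm·c² = 1.9334780 × 931.494 MeV/u = 1801.02 MeV
BE/A = 1801.02 MeV / 238 = 7.567 MeV/nucleon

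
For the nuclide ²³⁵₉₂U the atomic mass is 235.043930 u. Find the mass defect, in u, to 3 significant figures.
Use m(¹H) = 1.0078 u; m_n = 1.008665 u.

Z = 92, so N = A − Z = 235 − 92 = 143.
Σm = 92·m(¹H) + 143·m_n = 92.7176 + 144.239095 = 236.956695 u
Δm = 236.956695 − 235.043930 = 1.912765 u

1.91 u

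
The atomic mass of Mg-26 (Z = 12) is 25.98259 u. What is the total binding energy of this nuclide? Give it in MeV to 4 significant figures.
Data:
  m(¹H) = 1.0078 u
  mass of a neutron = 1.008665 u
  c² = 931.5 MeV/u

216.4 MeV

Total constituent mass: 12 × 1.0078 + 14 × 1.008665 = 26.214910 u
Δm = 26.214910 − 25.98259 = 0.232320 u
Converting to energy: 0.232320 u × 931.5 MeV/u = 216.406 MeV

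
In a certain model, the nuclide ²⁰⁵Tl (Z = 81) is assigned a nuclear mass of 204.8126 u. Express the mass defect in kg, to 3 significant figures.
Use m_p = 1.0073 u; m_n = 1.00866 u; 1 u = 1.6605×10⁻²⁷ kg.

3.08e-27 kg

With 81 protons and 124 neutrons (A = 205):
Σm = 81·m_p + 124·m_n = 81.5913 + 125.07384 = 206.66514 u
The mass defect is 206.66514 − 204.8126 = 1.85254 u.
In SI units: 1.85254 u × 1.6605×10⁻²⁷ kg/u = 3.0761e-27 kg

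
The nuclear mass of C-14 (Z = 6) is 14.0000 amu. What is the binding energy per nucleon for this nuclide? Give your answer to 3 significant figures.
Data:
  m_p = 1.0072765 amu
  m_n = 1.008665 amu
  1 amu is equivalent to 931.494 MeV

With 6 protons and 8 neutrons (A = 14):
Σm = 6·m_p + 8·m_n = 6.0436590 + 8.069320 = 14.1129790 amu
Δm = 14.1129790 − 14.0000 = 0.1129790 amu
E_B = 0.1129790 × 931.494 = 105.239 MeV
Per nucleon: 105.239 / 14 = 7.517 MeV

7.52 MeV/nucleon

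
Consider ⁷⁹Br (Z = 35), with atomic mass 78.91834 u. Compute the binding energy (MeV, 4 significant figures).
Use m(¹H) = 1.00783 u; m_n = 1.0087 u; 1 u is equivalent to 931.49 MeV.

The nucleus contains 35 protons and 79 − 35 = 44 neutrons.
Total constituent mass: 35 × 1.00783 + 44 × 1.0087 = 79.65685 u
The mass defect is 79.65685 − 78.91834 = 0.73851 u.
Binding energy = Δm·c² = 0.73851 × 931.49 MeV/u = 687.915 MeV

687.9 MeV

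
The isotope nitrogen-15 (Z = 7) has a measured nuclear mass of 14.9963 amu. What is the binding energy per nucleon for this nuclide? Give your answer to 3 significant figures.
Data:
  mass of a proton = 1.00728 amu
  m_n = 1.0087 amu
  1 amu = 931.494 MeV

7.72 MeV/nucleon

With 7 protons and 8 neutrons (A = 15):
Total constituent mass: 7 × 1.00728 + 8 × 1.0087 = 15.12056 amu
Δm = 15.12056 − 14.9963 = 0.12426 amu
Converting to energy: 0.12426 amu × 931.494 MeV/amu = 115.747 MeV
Per nucleon: 115.747 / 15 = 7.716 MeV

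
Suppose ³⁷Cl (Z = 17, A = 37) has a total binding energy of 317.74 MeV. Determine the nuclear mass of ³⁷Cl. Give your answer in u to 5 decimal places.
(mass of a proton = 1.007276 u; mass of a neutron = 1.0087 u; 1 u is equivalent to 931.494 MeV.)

36.95658 u

Mass defect = 317.74 MeV / (931.494 MeV/u) = 0.3411079 u
Constituent mass = 17(1.007276) + 20(1.0087) = 37.297692 u
Nuclear mass = 37.297692 − 0.3411079 = 36.9565841 u ≈ 36.95658 u (to 5 decimal places)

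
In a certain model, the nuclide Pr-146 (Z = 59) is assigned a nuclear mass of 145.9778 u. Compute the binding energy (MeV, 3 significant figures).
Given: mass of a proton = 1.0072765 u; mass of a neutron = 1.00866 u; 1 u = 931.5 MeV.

1120 MeV

Σm = 59·m_p + 87·m_n = 59.4293135 + 87.75342 = 147.1827335 u
The mass defect is 147.1827335 − 145.9778 = 1.2049335 u.
E_B = 1.2049335 × 931.5 = 1122.40 MeV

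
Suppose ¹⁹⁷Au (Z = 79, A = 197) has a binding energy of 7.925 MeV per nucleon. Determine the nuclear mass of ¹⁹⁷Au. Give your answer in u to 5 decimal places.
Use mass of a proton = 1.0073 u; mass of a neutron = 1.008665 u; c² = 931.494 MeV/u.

Total binding energy = 197 × 7.925 = 1561.225 MeV
Mass defect = 1561.225 MeV / (931.494 MeV/u) = 1.6760441 u
Constituent mass = 79(1.0073) + 118(1.008665) = 198.599170 u
Nuclear mass = 198.599170 − 1.6760441 = 196.9231259 u ≈ 196.92313 u (to 5 decimal places)

196.92313 u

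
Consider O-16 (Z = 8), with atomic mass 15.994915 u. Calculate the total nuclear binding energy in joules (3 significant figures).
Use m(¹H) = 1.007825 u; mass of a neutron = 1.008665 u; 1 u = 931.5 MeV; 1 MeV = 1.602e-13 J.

The nucleus contains 8 protons and 16 − 8 = 8 neutrons.
Σm = 8·m(¹H) + 8·m_n = 8.062600 + 8.069320 = 16.131920 u
Δm = 16.131920 − 15.994915 = 0.137005 u
E_B = 0.137005 × 931.5 = 127.620 MeV
In joules: 127.620 MeV × 1.602e-13 J/MeV = 2.0445e-11 J

2.04e-11 J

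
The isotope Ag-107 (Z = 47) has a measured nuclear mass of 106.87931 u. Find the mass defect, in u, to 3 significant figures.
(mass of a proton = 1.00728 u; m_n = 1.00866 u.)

Total constituent mass: 47 × 1.00728 + 60 × 1.00866 = 107.86176 u
Δm = 107.86176 − 106.87931 = 0.98245 u

0.982 u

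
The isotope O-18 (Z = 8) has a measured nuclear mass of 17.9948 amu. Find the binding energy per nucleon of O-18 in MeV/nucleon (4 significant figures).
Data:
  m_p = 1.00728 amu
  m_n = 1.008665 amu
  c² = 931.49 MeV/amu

7.767 MeV/nucleon

Total constituent mass: 8 × 1.00728 + 10 × 1.008665 = 18.144890 amu
The mass defect is 18.144890 − 17.9948 = 0.150090 amu.
Converting to energy: 0.150090 amu × 931.49 MeV/amu = 139.807 MeV
Dividing by A = 18 gives 7.767 MeV per nucleon.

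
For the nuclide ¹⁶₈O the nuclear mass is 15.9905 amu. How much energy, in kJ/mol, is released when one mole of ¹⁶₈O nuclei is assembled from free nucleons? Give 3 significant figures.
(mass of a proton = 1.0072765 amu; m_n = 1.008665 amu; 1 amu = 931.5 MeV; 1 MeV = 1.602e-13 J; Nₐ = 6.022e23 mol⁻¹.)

The nucleus contains 8 protons and 16 − 8 = 8 neutrons.
Σm = 8·m_p + 8·m_n = 8.0582120 + 8.069320 = 16.1275320 amu
Δm = 16.1275320 − 15.9905 = 0.1370320 amu
Converting to energy: 0.1370320 amu × 931.5 MeV/amu = 127.645 MeV
Per nucleus in joules: 127.645 MeV × 1.602e-13 J/MeV = 2.0449e-11 J
Per mole: 2.0449e-11 J × 6.022e23 mol⁻¹ = 1.2314e+13 J/mol

1.23e+10 kJ/mol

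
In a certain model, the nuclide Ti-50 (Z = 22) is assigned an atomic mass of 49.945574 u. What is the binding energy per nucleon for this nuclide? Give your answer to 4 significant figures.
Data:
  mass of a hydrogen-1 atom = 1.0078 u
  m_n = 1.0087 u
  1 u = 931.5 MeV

8.749 MeV/nucleon

With 22 protons and 28 neutrons (A = 50):
Mass of separated nucleons = 22(1.0078) + 28(1.0087) = 22.1716 + 28.2436 = 50.4152 u
The mass defect is 50.4152 − 49.945574 = 0.469626 u.
Converting to energy: 0.469626 u × 931.5 MeV/u = 437.457 MeV
Dividing by A = 50 gives 8.749 MeV per nucleon.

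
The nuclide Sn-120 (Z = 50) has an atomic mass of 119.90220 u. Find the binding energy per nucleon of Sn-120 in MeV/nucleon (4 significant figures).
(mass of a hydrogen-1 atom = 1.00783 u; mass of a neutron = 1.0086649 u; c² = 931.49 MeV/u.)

Total constituent mass: 50 × 1.00783 + 70 × 1.0086649 = 120.9980430 u
The mass defect is 120.9980430 − 119.90220 = 1.0958430 u.
Binding energy = Δm·c² = 1.0958430 × 931.49 MeV/u = 1020.77 MeV
Per nucleon: 1020.77 / 120 = 8.506 MeV

8.506 MeV/nucleon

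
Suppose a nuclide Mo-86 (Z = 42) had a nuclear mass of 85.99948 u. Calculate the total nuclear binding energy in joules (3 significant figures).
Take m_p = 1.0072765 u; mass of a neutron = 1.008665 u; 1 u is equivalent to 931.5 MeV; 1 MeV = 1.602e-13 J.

1.03e-10 J

Σm = 42·m_p + 44·m_n = 42.3056130 + 44.381260 = 86.6868730 u
The mass defect is 86.6868730 − 85.99948 = 0.6873930 u.
Converting to energy: 0.6873930 u × 931.5 MeV/u = 640.307 MeV
In joules: 640.307 MeV × 1.602e-13 J/MeV = 1.0258e-10 J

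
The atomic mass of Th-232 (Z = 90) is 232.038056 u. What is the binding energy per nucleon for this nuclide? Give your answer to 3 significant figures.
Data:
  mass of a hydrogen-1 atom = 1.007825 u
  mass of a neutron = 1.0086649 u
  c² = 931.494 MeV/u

The nucleus contains 90 protons and 232 − 90 = 142 neutrons.
Mass of separated nucleons = 90(1.007825) + 142(1.0086649) = 90.704250 + 143.2304158 = 233.9346658 u
Δm = 233.9346658 − 232.038056 = 1.8966098 u
Binding energy = Δm·c² = 1.8966098 × 931.494 MeV/u = 1766.68 MeV
Per nucleon: 1766.68 / 232 = 7.615 MeV

7.62 MeV/nucleon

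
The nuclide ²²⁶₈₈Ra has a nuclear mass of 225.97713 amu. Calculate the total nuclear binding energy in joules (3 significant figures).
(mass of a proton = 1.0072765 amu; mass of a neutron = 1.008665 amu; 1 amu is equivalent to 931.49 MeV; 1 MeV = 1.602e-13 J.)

2.77e-10 J

Z = 88, so N = A − Z = 226 − 88 = 138.
Total constituent mass: 88 × 1.0072765 + 138 × 1.008665 = 227.8361020 amu
The mass defect is 227.8361020 − 225.97713 = 1.8589720 amu.
Binding energy = Δm·c² = 1.8589720 × 931.49 MeV/amu = 1731.61 MeV
In joules: 1731.61 MeV × 1.602e-13 J/MeV = 2.7740e-10 J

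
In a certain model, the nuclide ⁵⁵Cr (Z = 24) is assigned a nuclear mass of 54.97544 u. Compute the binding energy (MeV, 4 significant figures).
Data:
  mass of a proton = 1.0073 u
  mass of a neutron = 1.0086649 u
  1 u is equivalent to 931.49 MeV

Z = 24, so N = A − Z = 55 − 24 = 31.
Total constituent mass: 24 × 1.0073 + 31 × 1.0086649 = 55.4438119 u
The mass defect is 55.4438119 − 54.97544 = 0.4683719 u.
Binding energy = Δm·c² = 0.4683719 × 931.49 MeV/u = 436.284 MeV

436.3 MeV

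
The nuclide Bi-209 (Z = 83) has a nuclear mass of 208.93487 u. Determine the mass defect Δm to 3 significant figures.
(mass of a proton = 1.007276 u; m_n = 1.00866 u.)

1.76 u

Mass of separated nucleons = 83(1.007276) + 126(1.00866) = 83.603908 + 127.09116 = 210.695068 u
Mass defect Δm = 210.695068 − 208.93487 = 1.760198 u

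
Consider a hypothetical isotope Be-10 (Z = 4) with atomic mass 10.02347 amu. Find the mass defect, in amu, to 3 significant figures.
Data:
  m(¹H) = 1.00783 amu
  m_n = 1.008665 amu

With 4 protons and 6 neutrons (A = 10):
Σm = 4·m(¹H) + 6·m_n = 4.03132 + 6.051990 = 10.083310 amu
Mass defect Δm = 10.083310 − 10.02347 = 0.059840 amu

0.0598 amu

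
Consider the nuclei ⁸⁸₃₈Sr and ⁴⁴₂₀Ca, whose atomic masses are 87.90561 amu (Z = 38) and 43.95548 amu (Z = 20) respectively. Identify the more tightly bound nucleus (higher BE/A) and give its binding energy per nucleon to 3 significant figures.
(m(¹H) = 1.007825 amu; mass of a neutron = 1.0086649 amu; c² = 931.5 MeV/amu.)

⁸⁸₃₈Sr: Σm = 38(1.007825) + 50(1.0086649) = 88.7305950 amu; Δm = 0.8249850 amu; E_B = 768.47 MeV; E_B/A = 8.733 MeV
⁴⁴₂₀Ca: Σm = 20(1.007825) + 24(1.0086649) = 44.3644576 amu; Δm = 0.4089776 amu; E_B = 380.96 MeV; E_B/A = 8.658 MeV
⁸⁸₃₈Sr has the higher binding energy per nucleon, so it is the more tightly bound nucleus.

⁸⁸₃₈Sr; 8.73 MeV/nucleon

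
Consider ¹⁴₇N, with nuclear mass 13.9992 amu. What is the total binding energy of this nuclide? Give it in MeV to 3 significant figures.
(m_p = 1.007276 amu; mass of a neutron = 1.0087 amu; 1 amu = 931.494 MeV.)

Total constituent mass: 7 × 1.007276 + 7 × 1.0087 = 14.111832 amu
Mass defect Δm = 14.111832 − 13.9992 = 0.112632 amu
E_B = 0.112632 × 931.494 = 104.916 MeV

105 MeV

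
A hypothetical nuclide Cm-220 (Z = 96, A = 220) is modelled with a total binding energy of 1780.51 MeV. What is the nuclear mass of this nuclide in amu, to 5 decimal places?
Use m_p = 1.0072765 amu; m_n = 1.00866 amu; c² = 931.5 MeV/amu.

219.86094 amu

Mass defect = 1780.51 MeV / (931.5 MeV/amu) = 1.9114439 amu
Constituent mass = 96(1.0072765) + 124(1.00866) = 221.7723840 amu
Nuclear mass = 221.7723840 − 1.9114439 = 219.8609401 amu ≈ 219.86094 amu (to 5 decimal places)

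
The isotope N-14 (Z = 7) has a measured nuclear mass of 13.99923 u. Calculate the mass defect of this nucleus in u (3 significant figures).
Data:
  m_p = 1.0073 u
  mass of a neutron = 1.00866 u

0.112 u

Σm = 7·m_p + 7·m_n = 7.0511 + 7.06062 = 14.11172 u
The mass defect is 14.11172 − 13.99923 = 0.11249 u.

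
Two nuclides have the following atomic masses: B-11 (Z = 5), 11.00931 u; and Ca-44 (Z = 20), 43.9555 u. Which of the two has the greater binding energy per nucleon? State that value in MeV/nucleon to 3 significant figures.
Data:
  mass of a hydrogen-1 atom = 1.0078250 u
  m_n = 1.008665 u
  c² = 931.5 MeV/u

Ca-44; 8.66 MeV/nucleon

B-11: Σm = 5(1.0078250) + 6(1.008665) = 11.0911150 u; Δm = 0.0818050 u; E_B = 76.201 MeV; E_B/A = 6.927 MeV
Ca-44: Σm = 20(1.0078250) + 24(1.008665) = 44.3644600 u; Δm = 0.4089600 u; E_B = 380.95 MeV; E_B/A = 8.658 MeV
Ca-44 has the higher binding energy per nucleon, so it is the more tightly bound nucleus.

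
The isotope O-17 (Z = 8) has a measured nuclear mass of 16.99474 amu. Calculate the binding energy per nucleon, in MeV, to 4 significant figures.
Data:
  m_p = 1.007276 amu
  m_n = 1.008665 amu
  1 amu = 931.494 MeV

7.751 MeV/nucleon

With 8 protons and 9 neutrons (A = 17):
Σm = 8·m_p + 9·m_n = 8.058208 + 9.077985 = 17.136193 amu
Mass defect Δm = 17.136193 − 16.99474 = 0.141453 amu
Binding energy = Δm·c² = 0.141453 × 931.494 MeV/amu = 131.763 MeV
Per nucleon: 131.763 / 17 = 7.751 MeV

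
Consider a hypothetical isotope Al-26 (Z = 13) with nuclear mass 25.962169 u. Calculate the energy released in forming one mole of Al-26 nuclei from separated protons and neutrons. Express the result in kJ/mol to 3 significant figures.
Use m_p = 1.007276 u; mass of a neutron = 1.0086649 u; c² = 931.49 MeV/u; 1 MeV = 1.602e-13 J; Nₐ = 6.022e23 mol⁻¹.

The nucleus contains 13 protons and 26 − 13 = 13 neutrons.
Total constituent mass: 13 × 1.007276 + 13 × 1.0086649 = 26.2072317 u
Mass defect Δm = 26.2072317 − 25.962169 = 0.2450627 u
Converting to energy: 0.2450627 u × 931.49 MeV/u = 228.273 MeV
Per nucleus in joules: 228.273 MeV × 1.602e-13 J/MeV = 3.6569e-11 J
Per mole: 3.6569e-11 J × 6.022e23 mol⁻¹ = 2.2022e+13 J/mol

2.20e+10 kJ/mol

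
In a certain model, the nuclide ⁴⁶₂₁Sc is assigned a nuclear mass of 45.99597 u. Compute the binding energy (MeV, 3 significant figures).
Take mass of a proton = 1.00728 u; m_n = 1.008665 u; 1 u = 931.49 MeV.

Σm = 21·m_p + 25·m_n = 21.15288 + 25.216625 = 46.369505 u
Mass defect Δm = 46.369505 − 45.99597 = 0.373535 u
Converting to energy: 0.373535 u × 931.49 MeV/u = 347.944 MeV

348 MeV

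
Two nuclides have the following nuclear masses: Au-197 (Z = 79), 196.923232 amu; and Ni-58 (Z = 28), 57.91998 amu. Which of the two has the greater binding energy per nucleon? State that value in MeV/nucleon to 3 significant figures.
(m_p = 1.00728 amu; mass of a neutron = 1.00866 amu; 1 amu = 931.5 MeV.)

Ni-58; 8.73 MeV/nucleon

Au-197: Σm = 79(1.00728) + 118(1.00866) = 198.59700 amu; Δm = 1.673768 amu; E_B = 1559.1 MeV; E_B/A = 7.914 MeV
Ni-58: Σm = 28(1.00728) + 30(1.00866) = 58.46364 amu; Δm = 0.54366 amu; E_B = 506.42 MeV; E_B/A = 8.731 MeV
Ni-58 has the higher binding energy per nucleon, so it is the more tightly bound nucleus.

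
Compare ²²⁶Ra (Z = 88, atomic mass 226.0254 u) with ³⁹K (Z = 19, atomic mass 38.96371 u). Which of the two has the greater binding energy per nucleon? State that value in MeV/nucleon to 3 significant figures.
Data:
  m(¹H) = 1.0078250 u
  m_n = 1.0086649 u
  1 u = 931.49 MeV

²²⁶Ra: Σm = 88(1.0078250) + 138(1.0086649) = 227.8843562 u; Δm = 1.8589562 u; E_B = 1731.6 MeV; E_B/A = 7.662 MeV
³⁹K: Σm = 19(1.0078250) + 20(1.0086649) = 39.3219730 u; Δm = 0.3582630 u; E_B = 333.72 MeV; E_B/A = 8.557 MeV
³⁹K has the higher binding energy per nucleon, so it is the more tightly bound nucleus.

³⁹K; 8.56 MeV/nucleon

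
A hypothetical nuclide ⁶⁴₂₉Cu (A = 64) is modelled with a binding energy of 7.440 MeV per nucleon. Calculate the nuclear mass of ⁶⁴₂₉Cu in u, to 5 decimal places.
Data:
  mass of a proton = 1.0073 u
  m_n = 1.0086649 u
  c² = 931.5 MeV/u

Total binding energy = 64 × 7.440 = 476.160 MeV
Mass defect = 476.160 MeV / (931.5 MeV/u) = 0.5111755 u
Constituent mass = 29(1.0073) + 35(1.0086649) = 64.5149715 u
Nuclear mass = 64.5149715 − 0.5111755 = 64.0037960 u ≈ 64.00380 u (to 5 decimal places)

64.00380 u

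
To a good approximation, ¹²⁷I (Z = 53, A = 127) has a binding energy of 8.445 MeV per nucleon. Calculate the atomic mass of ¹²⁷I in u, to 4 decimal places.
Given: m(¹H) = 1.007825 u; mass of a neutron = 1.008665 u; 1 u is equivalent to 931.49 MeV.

126.9045 u

Total binding energy = 127 × 8.445 = 1072.515 MeV
Mass defect = 1072.515 MeV / (931.49 MeV/u) = 1.151397 u
Constituent mass = 53(1.007825) + 74(1.008665) = 128.055935 u
Atomic mass = 128.055935 − 1.151397 = 126.904538 u ≈ 126.9045 u (to 4 decimal places)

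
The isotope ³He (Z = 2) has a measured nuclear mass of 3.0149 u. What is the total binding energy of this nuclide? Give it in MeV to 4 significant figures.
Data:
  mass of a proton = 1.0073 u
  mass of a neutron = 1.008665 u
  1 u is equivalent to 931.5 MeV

7.792 MeV

The nucleus contains 2 protons and 3 − 2 = 1 neutrons.
Total constituent mass: 2 × 1.0073 + 1 × 1.008665 = 3.023265 u
Mass defect Δm = 3.023265 − 3.0149 = 0.008365 u
Binding energy = Δm·c² = 0.008365 × 931.5 MeV/u = 7.79200 MeV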